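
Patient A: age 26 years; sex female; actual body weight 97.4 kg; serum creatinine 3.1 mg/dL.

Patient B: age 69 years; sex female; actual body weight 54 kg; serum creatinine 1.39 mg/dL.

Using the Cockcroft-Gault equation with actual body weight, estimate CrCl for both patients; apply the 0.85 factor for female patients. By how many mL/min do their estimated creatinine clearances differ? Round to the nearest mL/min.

Patient A: CrCl = (140 − 26) × 97.4 / (72 × 3.1) × 0.85 = 11103.6 / 223.20 × 0.85 ≈ 42.3 mL/min
Patient B: CrCl = (140 − 69) × 54 / (72 × 1.39) × 0.85 = 3834.0 / 100.08 × 0.85 ≈ 32.6 mL/min
|42.3 − 32.6| = 9.7 mL/min

10 mL/min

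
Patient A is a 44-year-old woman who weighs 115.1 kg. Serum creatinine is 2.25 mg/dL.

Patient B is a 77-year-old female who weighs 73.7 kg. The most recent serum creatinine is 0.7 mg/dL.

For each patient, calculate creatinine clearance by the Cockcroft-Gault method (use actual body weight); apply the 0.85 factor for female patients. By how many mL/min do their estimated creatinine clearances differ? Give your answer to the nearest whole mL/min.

Patient A: CrCl = (140 − 44) × 115.1 / (72 × 2.25) × 0.85 = 11049.6 / 162.00 × 0.85 ≈ 58.0 mL/min
Patient B: CrCl = (140 − 77) × 73.7 / (72 × 0.7) × 0.85 = 4643.1 / 50.40 × 0.85 ≈ 78.3 mL/min
|58.0 − 78.3| = 20.3 mL/min

20 mL/min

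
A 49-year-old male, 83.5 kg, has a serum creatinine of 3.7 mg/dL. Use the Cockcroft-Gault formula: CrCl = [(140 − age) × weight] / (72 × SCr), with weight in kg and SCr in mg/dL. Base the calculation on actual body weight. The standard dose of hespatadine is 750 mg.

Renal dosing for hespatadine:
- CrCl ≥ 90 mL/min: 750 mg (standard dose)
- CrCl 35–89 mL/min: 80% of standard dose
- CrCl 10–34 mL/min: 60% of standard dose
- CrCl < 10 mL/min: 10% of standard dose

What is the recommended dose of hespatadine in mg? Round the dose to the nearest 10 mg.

CrCl = (140 − 49) × 83.5 / (72 × 3.7) = 7598.5 / 266.40 ≈ 28.5 mL/min
CrCl ≈ 29 mL/min → bracket 10–34 mL/min.
60% of 750 mg = 450 mg

450 mg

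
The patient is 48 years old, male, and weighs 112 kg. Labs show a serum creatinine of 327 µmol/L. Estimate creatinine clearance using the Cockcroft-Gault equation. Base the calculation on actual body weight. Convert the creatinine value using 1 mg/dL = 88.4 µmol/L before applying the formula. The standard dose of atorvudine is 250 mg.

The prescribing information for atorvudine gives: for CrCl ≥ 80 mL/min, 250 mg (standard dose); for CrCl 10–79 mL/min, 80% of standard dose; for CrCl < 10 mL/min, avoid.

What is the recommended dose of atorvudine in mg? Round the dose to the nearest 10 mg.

200 mg

SCr = 327 / 88.4 = 3.699 mg/dL
CrCl = (140 − 48) × 112 / (72 × 3.699) = 10304.0 / 266.33 ≈ 38.7 mL/min
CrCl ≈ 39 mL/min → bracket 10–79 mL/min.
80% of 250 mg = 200 mg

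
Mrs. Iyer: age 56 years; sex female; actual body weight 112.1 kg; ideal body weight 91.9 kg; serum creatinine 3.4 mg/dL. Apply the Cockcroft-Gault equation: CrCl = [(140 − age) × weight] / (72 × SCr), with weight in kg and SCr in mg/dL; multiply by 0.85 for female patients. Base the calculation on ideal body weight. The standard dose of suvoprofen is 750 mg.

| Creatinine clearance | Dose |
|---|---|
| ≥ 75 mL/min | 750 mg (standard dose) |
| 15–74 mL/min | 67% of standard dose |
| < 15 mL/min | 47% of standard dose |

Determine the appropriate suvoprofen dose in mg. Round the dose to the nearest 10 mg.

500 mg

CrCl = (140 − 56) × 91.9 / (72 × 3.4) × 0.85 = 7719.6 / 244.80 × 0.85 ≈ 26.8 mL/min
CrCl ≈ 27 mL/min → bracket 15–74 mL/min.
67% of 750 mg = 502.5 mg → 500 mg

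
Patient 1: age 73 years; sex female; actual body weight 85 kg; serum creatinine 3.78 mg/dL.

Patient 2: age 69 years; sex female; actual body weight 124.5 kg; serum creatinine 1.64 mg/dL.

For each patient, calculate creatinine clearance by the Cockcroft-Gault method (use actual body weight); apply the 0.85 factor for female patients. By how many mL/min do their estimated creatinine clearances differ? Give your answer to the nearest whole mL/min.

46 mL/min

Patient 1: CrCl = (140 − 73) × 85 / (72 × 3.78) × 0.85 = 5695.0 / 272.16 × 0.85 ≈ 17.8 mL/min
Patient 2: CrCl = (140 − 69) × 124.5 / (72 × 1.64) × 0.85 = 8839.5 / 118.08 × 0.85 ≈ 63.6 mL/min
|17.8 − 63.6| = 45.8 mL/min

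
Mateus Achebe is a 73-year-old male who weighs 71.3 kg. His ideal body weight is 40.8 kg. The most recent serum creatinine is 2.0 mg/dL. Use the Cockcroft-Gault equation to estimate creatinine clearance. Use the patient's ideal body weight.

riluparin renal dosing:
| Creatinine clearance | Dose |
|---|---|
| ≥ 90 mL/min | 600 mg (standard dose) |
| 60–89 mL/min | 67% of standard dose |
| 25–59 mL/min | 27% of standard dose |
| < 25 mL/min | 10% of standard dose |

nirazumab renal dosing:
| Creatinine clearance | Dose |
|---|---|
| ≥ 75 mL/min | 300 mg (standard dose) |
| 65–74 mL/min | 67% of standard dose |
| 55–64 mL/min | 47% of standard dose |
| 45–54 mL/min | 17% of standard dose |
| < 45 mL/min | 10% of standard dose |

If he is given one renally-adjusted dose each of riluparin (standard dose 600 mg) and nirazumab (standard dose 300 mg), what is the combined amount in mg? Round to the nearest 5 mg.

90 mg

CrCl = (140 − 73) × 40.8 / (72 × 2) = 2733.6 / 144.00 ≈ 19.0 mL/min
CrCl ≈ 19 mL/min.
riluparin: < 25 mL/min → 10% of 600 mg = 60 mg.
nirazumab: < 45 mL/min → 10% of 300 mg = 30 mg.
Total = 60 + 30 = 90 mg.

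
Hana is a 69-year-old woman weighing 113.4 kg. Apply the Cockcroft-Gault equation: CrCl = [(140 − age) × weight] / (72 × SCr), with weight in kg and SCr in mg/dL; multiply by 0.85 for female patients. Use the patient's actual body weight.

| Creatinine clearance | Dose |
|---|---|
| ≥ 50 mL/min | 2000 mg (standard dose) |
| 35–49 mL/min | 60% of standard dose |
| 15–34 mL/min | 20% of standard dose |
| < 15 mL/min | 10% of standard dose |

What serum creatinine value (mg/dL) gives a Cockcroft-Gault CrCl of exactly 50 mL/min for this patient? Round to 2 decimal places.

Standard dose requires CrCl ≥ 50 mL/min.
Set (140 − 69) × 113.4 × 0.85 / (72 × SCr) = 50
SCr = (140 − 69) × 113.4 × 0.85 / (72 × 50) = 1.901 mg/dL

1.90 mg/dL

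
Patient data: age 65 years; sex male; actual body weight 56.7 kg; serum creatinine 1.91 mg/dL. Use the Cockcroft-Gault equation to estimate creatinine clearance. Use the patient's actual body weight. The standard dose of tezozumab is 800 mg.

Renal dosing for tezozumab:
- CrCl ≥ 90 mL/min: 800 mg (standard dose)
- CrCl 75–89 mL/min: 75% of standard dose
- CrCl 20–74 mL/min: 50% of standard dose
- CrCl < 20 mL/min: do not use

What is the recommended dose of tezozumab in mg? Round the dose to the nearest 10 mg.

400 mg

CrCl = (140 − 65) × 56.7 / (72 × 1.91) = 4252.5 / 137.52 ≈ 30.9 mL/min
CrCl ≈ 31 mL/min → bracket 20–74 mL/min.
50% of 800 mg = 400 mg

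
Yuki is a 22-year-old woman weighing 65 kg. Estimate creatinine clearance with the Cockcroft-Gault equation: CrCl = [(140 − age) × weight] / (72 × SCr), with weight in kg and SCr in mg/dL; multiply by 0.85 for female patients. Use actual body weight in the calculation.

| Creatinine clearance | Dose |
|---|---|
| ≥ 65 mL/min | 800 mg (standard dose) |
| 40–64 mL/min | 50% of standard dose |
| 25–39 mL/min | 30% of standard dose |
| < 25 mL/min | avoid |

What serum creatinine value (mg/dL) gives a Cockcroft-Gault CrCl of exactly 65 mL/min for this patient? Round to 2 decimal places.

1.39 mg/dL

Standard dose requires CrCl ≥ 65 mL/min.
Set (140 − 22) × 65 × 0.85 / (72 × SCr) = 65
SCr = (140 − 22) × 65 × 0.85 / (72 × 65) = 1.393 mg/dL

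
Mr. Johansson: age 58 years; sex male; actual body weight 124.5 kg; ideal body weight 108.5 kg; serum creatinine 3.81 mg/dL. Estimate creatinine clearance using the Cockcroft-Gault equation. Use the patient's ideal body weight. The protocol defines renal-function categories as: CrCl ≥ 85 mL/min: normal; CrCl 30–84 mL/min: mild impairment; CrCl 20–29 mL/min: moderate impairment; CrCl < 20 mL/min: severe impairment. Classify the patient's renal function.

mild impairment

CrCl = (140 − 58) × 108.5 / (72 × 3.81) = 8897.0 / 274.32 ≈ 32.4 mL/min
32 mL/min falls in the 'mild impairment' range.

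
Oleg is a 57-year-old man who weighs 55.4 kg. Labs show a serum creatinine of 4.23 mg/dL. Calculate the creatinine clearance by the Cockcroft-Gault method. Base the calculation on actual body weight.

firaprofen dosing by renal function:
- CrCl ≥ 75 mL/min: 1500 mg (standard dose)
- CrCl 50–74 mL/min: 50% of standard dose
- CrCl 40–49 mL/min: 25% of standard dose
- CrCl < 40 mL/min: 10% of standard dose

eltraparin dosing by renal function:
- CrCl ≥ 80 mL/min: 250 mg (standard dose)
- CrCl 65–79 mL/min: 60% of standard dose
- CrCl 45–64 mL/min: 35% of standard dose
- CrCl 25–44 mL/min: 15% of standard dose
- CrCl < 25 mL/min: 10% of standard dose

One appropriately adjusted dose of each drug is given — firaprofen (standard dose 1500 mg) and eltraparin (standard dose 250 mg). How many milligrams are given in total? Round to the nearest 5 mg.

175 mg

CrCl = (140 − 57) × 55.4 / (72 × 4.23) = 4598.2 / 304.56 ≈ 15.1 mL/min
CrCl ≈ 15 mL/min.
firaprofen: < 40 mL/min → 10% of 1500 mg = 150 mg.
eltraparin: < 25 mL/min → 10% of 250 mg = 25 mg.
Total = 150 + 25 = 175 mg.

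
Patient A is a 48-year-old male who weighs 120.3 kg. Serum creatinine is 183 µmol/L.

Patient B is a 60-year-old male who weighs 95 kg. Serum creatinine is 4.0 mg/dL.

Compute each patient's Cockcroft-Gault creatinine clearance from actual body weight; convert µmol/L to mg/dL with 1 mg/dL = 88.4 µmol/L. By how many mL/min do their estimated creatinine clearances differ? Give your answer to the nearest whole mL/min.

Patient A: SCr = 183 / 88.4 = 2.07 mg/dL
Patient A: CrCl = (140 − 48) × 120.3 / (72 × 2.07) = 11067.6 / 149.04 ≈ 74.3 mL/min
Patient B: CrCl = (140 − 60) × 95 / (72 × 4) = 7600.0 / 288.00 ≈ 26.4 mL/min
|74.3 − 26.4| = 47.9 mL/min

48 mL/min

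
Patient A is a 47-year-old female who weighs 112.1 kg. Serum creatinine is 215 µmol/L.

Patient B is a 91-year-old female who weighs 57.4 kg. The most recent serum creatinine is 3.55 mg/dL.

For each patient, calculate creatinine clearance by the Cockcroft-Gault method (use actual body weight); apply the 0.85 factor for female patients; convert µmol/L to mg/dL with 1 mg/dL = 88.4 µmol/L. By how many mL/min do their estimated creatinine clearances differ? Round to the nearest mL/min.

41 mL/min

Patient A: SCr = 215 / 88.4 = 2.432 mg/dL
Patient A: CrCl = (140 − 47) × 112.1 / (72 × 2.432) × 0.85 = 10425.3 / 175.10 × 0.85 ≈ 50.6 mL/min
Patient B: CrCl = (140 − 91) × 57.4 / (72 × 3.55) × 0.85 = 2812.6 / 255.60 × 0.85 ≈ 9.4 mL/min
|50.6 − 9.4| = 41.2 mL/min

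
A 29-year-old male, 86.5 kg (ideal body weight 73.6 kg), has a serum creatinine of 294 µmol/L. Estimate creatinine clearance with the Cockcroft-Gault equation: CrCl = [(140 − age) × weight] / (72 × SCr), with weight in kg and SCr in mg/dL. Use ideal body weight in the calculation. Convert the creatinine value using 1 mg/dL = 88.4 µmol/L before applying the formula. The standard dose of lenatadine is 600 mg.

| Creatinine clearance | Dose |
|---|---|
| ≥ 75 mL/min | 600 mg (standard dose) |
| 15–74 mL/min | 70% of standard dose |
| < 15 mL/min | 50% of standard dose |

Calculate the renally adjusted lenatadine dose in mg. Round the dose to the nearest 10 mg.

420 mg

SCr = 294 / 88.4 = 3.326 mg/dL
CrCl = (140 − 29) × 73.6 / (72 × 3.326) = 8169.6 / 239.47 ≈ 34.1 mL/min
CrCl ≈ 34 mL/min → bracket 15–74 mL/min.
70% of 600 mg = 420 mg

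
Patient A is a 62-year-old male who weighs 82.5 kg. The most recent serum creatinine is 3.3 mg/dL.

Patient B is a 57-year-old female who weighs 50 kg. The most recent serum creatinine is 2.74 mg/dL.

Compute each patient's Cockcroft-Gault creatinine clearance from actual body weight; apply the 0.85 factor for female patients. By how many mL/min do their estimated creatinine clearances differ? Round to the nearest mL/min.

9 mL/min

Patient A: CrCl = (140 − 62) × 82.5 / (72 × 3.3) = 6435.0 / 237.60 ≈ 27.1 mL/min
Patient B: CrCl = (140 − 57) × 50 / (72 × 2.74) × 0.85 = 4150.0 / 197.28 × 0.85 ≈ 17.9 mL/min
|27.1 − 17.9| = 9.2 mL/min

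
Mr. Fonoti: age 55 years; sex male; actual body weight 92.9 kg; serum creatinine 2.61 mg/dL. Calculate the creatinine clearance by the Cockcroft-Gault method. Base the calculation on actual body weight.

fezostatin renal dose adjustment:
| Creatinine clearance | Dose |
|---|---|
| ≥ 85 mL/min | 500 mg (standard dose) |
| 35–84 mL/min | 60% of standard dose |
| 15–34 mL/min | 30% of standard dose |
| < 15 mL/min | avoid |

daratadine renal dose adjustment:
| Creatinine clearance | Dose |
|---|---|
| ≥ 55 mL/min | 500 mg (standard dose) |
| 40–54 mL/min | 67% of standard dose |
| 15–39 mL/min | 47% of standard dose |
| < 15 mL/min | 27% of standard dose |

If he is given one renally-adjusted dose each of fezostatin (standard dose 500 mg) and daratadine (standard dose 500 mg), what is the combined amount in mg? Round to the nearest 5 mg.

635 mg

CrCl = (140 − 55) × 92.9 / (72 × 2.61) = 7896.5 / 187.92 ≈ 42.0 mL/min
CrCl ≈ 42 mL/min.
fezostatin: 35–84 mL/min → 60% of 500 mg = 300 mg.
daratadine: 40–54 mL/min → 67% of 500 mg = 335 mg.
Total = 300 + 335 = 635 mg.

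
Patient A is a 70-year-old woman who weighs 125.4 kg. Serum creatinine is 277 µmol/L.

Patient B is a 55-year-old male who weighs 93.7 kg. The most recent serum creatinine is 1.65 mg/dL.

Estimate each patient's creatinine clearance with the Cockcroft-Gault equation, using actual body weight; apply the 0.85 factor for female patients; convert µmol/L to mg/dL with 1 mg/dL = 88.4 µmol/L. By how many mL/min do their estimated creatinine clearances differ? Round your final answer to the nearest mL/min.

Patient A: SCr = 277 / 88.4 = 3.133 mg/dL
Patient A: CrCl = (140 − 70) × 125.4 / (72 × 3.133) × 0.85 = 8778.0 / 225.58 × 0.85 ≈ 33.1 mL/min
Patient B: CrCl = (140 − 55) × 93.7 / (72 × 1.65) = 7964.5 / 118.80 ≈ 67.0 mL/min
|33.1 − 67.0| = 33.9 mL/min

34 mL/min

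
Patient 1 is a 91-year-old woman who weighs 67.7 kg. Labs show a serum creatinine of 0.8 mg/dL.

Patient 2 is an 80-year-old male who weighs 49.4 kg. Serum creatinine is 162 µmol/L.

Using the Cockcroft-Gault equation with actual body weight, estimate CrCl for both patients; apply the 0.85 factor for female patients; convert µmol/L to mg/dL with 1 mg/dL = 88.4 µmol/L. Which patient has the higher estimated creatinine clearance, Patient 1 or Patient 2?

Patient 1: CrCl = (140 − 91) × 67.7 / (72 × 0.8) × 0.85 = 3317.3 / 57.60 × 0.85 ≈ 49.0 mL/min
Patient 2: SCr = 162 / 88.4 = 1.833 mg/dL
Patient 2: CrCl = (140 − 80) × 49.4 / (72 × 1.833) = 2964.0 / 131.98 ≈ 22.5 mL/min
49.0 vs 22.5 mL/min → Patient 1 is higher.

Patient 1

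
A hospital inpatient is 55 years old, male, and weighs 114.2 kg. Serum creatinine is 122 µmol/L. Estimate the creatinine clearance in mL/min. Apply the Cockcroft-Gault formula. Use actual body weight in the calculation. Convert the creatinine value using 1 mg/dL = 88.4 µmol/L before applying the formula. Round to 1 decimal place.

97.7 mL/min

SCr = 122 / 88.4 = 1.38 mg/dL
CrCl = (140 − 55) × 114.2 / (72 × 1.38) = 9707.0 / 99.36 ≈ 97.7 mL/min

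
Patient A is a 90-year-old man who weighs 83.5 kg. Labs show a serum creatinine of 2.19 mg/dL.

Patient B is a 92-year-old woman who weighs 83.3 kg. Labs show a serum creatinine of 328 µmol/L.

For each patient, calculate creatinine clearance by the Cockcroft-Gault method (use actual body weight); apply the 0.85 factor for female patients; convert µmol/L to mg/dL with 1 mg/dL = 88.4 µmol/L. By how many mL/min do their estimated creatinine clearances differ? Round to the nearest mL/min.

14 mL/min

Patient A: CrCl = (140 − 90) × 83.5 / (72 × 2.19) = 4175.0 / 157.68 ≈ 26.5 mL/min
Patient B: SCr = 328 / 88.4 = 3.71 mg/dL
Patient B: CrCl = (140 − 92) × 83.3 / (72 × 3.71) × 0.85 = 3998.4 / 267.12 × 0.85 ≈ 12.7 mL/min
|26.5 − 12.7| = 13.8 mL/min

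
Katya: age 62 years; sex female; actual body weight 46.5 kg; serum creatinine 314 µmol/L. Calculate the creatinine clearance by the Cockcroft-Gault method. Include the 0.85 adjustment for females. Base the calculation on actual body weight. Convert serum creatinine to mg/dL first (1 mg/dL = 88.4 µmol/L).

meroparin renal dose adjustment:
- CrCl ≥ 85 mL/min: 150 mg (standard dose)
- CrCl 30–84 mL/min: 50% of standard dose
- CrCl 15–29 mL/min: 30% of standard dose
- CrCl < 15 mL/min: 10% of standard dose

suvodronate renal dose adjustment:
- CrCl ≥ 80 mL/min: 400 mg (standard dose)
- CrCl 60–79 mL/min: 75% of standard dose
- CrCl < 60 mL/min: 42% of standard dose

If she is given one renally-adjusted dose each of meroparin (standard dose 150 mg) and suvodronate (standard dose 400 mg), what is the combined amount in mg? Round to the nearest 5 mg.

SCr = 314 / 88.4 = 3.552 mg/dL
CrCl = (140 − 62) × 46.5 / (72 × 3.552) × 0.85 = 3627.0 / 255.74 × 0.85 ≈ 12.1 mL/min
CrCl ≈ 12 mL/min.
meroparin: < 15 mL/min → 10% of 150 mg = 15 mg.
suvodronate: < 60 mL/min → 42% of 400 mg = 168 mg.
Total = 15 + 168 = 183 mg.

185 mg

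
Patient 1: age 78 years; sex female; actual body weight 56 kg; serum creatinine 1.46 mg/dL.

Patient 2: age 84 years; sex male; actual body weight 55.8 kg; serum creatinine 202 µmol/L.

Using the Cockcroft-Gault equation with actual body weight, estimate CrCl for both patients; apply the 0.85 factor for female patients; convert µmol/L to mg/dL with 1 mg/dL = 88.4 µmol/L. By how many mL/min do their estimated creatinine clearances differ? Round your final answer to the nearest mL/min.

9 mL/min

Patient 1: CrCl = (140 − 78) × 56 / (72 × 1.46) × 0.85 = 3472.0 / 105.12 × 0.85 ≈ 28.1 mL/min
Patient 2: SCr = 202 / 88.4 = 2.285 mg/dL
Patient 2: CrCl = (140 − 84) × 55.8 / (72 × 2.285) = 3124.8 / 164.52 ≈ 19.0 mL/min
|28.1 − 19.0| = 9.1 mL/min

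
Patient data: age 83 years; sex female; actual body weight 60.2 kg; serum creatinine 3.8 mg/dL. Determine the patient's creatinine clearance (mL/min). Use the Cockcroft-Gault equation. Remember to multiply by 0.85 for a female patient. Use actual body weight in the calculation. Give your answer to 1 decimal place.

CrCl = (140 − 83) × 60.2 / (72 × 3.8) × 0.85 = 3431.4 / 273.60 × 0.85 ≈ 10.7 mL/min

10.7 mL/min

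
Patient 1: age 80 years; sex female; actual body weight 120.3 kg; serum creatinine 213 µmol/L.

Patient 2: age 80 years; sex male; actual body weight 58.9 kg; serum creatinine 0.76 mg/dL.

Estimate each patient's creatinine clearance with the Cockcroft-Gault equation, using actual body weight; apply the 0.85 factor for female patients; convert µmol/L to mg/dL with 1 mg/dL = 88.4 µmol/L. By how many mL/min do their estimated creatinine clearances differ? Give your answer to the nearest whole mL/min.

Patient 1: SCr = 213 / 88.4 = 2.41 mg/dL
Patient 1: CrCl = (140 − 80) × 120.3 / (72 × 2.41) × 0.85 = 7218.0 / 173.52 × 0.85 ≈ 35.4 mL/min
Patient 2: CrCl = (140 − 80) × 58.9 / (72 × 0.76) = 3534.0 / 54.72 ≈ 64.6 mL/min
|35.4 − 64.6| = 29.2 mL/min

29 mL/min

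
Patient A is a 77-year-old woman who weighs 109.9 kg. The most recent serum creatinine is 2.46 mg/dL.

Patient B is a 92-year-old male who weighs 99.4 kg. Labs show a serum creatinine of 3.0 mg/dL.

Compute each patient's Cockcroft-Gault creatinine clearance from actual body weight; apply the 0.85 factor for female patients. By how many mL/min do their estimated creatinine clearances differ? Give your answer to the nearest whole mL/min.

Patient A: CrCl = (140 − 77) × 109.9 / (72 × 2.46) × 0.85 = 6923.7 / 177.12 × 0.85 ≈ 33.2 mL/min
Patient B: CrCl = (140 − 92) × 99.4 / (72 × 3) = 4771.2 / 216.00 ≈ 22.1 mL/min
|33.2 − 22.1| = 11.1 mL/min

11 mL/min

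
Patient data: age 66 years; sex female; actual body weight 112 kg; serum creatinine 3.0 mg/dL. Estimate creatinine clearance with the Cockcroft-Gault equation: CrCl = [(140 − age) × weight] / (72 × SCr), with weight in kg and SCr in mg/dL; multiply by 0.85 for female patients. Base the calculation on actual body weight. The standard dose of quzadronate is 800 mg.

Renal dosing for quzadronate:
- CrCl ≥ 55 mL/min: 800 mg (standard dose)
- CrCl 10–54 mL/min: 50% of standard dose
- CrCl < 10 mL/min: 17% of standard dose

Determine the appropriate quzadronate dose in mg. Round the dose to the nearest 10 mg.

400 mg

CrCl = (140 − 66) × 112 / (72 × 3) × 0.85 = 8288.0 / 216.00 × 0.85 ≈ 32.6 mL/min
CrCl ≈ 33 mL/min → bracket 10–54 mL/min.
50% of 800 mg = 400 mg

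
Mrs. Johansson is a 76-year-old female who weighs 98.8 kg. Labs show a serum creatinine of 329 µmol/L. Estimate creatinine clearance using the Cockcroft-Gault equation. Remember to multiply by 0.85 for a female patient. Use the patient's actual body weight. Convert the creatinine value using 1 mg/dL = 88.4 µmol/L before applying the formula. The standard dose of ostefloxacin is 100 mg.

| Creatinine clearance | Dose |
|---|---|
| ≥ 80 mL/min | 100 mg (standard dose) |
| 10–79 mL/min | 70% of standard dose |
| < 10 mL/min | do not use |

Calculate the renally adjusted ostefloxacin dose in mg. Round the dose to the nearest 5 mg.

SCr = 329 / 88.4 = 3.722 mg/dL
CrCl = (140 − 76) × 98.8 / (72 × 3.722) × 0.85 = 6323.2 / 267.98 × 0.85 ≈ 20.1 mL/min
CrCl ≈ 20 mL/min → bracket 10–79 mL/min.
70% of 100 mg = 70 mg

70 mg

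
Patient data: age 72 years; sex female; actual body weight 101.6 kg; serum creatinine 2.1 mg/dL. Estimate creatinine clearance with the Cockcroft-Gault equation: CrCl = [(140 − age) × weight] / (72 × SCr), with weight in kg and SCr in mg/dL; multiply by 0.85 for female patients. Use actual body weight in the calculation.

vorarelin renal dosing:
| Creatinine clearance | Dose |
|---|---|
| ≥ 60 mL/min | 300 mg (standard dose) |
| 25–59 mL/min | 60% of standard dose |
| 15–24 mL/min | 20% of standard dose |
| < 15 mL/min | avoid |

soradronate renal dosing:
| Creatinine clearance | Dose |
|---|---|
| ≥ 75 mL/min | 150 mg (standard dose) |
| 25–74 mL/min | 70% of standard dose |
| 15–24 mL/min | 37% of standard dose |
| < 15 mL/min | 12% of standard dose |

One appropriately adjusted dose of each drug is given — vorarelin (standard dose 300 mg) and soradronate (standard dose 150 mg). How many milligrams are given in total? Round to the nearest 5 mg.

CrCl = (140 − 72) × 101.6 / (72 × 2.1) × 0.85 = 6908.8 / 151.20 × 0.85 ≈ 38.8 mL/min
CrCl ≈ 39 mL/min.
vorarelin: 25–59 mL/min → 60% of 300 mg = 180 mg.
soradronate: 25–74 mL/min → 70% of 150 mg = 105 mg.
Total = 180 + 105 = 285 mg.

285 mg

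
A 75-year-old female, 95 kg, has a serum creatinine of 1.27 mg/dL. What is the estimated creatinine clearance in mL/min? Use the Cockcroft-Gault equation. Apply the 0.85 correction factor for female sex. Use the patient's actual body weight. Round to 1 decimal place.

CrCl = (140 − 75) × 95 / (72 × 1.27) × 0.85 = 6175.0 / 91.44 × 0.85 ≈ 57.4 mL/min

57.4 mL/min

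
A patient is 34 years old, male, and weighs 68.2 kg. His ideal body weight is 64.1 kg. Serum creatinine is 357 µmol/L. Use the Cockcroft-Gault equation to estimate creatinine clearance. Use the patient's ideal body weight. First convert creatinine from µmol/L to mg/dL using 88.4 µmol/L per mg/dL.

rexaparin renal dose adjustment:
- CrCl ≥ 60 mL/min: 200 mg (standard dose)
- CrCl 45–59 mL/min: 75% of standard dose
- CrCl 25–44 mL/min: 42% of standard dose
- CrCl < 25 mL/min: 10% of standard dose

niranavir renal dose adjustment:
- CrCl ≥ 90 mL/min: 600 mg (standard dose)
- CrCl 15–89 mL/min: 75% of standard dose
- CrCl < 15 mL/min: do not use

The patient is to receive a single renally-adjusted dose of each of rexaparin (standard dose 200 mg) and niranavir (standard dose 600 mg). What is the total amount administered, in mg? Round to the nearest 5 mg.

470 mg

SCr = 357 / 88.4 = 4.038 mg/dL
CrCl = (140 − 34) × 64.1 / (72 × 4.038) = 6794.6 / 290.74 ≈ 23.4 mL/min
CrCl ≈ 23 mL/min.
rexaparin: < 25 mL/min → 10% of 200 mg = 20 mg.
niranavir: 15–89 mL/min → 75% of 600 mg = 450 mg.
Total = 20 + 450 = 470 mg.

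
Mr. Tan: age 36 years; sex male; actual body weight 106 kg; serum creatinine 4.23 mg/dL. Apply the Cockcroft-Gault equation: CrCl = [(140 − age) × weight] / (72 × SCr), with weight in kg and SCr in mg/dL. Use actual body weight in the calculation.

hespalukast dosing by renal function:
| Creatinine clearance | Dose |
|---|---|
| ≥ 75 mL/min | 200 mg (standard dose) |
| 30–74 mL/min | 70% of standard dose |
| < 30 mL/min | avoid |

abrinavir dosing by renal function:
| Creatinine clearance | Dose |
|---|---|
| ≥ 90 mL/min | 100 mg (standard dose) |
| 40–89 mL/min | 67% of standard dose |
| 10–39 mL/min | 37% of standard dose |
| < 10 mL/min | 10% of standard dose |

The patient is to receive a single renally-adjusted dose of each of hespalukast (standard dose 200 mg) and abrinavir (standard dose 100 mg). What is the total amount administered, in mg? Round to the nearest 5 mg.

175 mg

CrCl = (140 − 36) × 106 / (72 × 4.23) = 11024.0 / 304.56 ≈ 36.2 mL/min
CrCl ≈ 36 mL/min.
hespalukast: 30–74 mL/min → 70% of 200 mg = 140 mg.
abrinavir: 10–39 mL/min → 37% of 100 mg = 37 mg.
Total = 140 + 37 = 177 mg.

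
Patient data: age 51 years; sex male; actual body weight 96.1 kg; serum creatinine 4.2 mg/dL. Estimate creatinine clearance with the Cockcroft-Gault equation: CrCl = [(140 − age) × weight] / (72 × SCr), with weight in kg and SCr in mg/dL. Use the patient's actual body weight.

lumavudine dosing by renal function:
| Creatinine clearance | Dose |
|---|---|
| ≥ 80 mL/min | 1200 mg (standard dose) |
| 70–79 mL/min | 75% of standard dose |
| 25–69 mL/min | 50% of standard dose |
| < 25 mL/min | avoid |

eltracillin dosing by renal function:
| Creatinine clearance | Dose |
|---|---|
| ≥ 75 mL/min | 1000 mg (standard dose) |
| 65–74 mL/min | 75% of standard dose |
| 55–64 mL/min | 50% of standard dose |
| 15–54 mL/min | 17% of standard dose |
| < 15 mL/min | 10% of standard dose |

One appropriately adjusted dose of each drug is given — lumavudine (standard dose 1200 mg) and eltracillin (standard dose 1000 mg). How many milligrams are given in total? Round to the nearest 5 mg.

CrCl = (140 − 51) × 96.1 / (72 × 4.2) = 8552.9 / 302.40 ≈ 28.3 mL/min
CrCl ≈ 28 mL/min.
lumavudine: 25–69 mL/min → 50% of 1200 mg = 600 mg.
eltracillin: 15–54 mL/min → 17% of 1000 mg = 170 mg.
Total = 600 + 170 = 770 mg.

770 mg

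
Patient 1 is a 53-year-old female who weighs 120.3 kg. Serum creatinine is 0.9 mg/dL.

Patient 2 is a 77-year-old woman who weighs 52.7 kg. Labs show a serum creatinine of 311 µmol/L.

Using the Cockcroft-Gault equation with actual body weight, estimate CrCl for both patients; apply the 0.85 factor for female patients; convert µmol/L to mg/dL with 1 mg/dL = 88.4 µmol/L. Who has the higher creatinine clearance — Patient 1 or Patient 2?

Patient 1: CrCl = (140 − 53) × 120.3 / (72 × 0.9) × 0.85 = 10466.1 / 64.80 × 0.85 ≈ 137.3 mL/min
Patient 2: SCr = 311 / 88.4 = 3.518 mg/dL
Patient 2: CrCl = (140 − 77) × 52.7 / (72 × 3.518) × 0.85 = 3320.1 / 253.30 × 0.85 ≈ 11.1 mL/min
137.3 vs 11.1 mL/min → Patient 1 is higher.

Patient 1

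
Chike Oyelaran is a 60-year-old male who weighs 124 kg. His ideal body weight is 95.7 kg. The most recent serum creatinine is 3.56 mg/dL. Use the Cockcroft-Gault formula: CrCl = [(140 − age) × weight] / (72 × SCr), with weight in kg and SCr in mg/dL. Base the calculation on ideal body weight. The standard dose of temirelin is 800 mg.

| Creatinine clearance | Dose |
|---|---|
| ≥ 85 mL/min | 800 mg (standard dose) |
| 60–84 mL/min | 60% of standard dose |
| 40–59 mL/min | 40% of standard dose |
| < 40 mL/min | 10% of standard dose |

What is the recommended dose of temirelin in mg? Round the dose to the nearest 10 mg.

CrCl = (140 − 60) × 95.7 / (72 × 3.56) = 7656.0 / 256.32 ≈ 29.9 mL/min
CrCl ≈ 30 mL/min → bracket < 40 mL/min.
10% of 800 mg = 80 mg

80 mg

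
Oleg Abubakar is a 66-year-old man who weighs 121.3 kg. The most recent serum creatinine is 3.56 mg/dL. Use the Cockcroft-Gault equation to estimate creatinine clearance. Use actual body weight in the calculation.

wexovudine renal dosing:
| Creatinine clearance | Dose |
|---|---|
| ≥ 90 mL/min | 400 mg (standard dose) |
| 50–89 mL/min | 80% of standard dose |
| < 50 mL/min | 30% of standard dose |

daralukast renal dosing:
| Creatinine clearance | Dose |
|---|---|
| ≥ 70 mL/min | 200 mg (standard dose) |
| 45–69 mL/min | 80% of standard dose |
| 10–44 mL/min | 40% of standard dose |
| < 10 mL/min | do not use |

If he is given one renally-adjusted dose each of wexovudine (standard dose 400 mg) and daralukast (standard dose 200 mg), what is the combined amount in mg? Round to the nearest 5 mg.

200 mg

CrCl = (140 − 66) × 121.3 / (72 × 3.56) = 8976.2 / 256.32 ≈ 35.0 mL/min
CrCl ≈ 35 mL/min.
wexovudine: < 50 mL/min → 30% of 400 mg = 120 mg.
daralukast: 10–44 mL/min → 40% of 200 mg = 80 mg.
Total = 120 + 80 = 200 mg.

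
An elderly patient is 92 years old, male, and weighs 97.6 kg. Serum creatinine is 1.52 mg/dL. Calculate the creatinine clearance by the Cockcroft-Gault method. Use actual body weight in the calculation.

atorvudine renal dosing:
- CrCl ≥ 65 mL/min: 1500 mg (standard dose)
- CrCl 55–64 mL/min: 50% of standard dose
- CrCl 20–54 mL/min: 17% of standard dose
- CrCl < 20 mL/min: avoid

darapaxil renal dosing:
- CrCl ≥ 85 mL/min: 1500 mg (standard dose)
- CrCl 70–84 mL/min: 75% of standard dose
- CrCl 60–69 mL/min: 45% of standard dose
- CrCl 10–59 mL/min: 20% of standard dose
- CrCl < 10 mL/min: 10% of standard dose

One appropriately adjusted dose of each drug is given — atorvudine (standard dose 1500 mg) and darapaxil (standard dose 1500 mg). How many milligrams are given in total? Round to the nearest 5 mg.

CrCl = (140 − 92) × 97.6 / (72 × 1.52) = 4684.8 / 109.44 ≈ 42.8 mL/min
CrCl ≈ 43 mL/min.
atorvudine: 20–54 mL/min → 17% of 1500 mg = 255 mg.
darapaxil: 10–59 mL/min → 20% of 1500 mg = 300 mg.
Total = 255 + 300 = 555 mg.

555 mg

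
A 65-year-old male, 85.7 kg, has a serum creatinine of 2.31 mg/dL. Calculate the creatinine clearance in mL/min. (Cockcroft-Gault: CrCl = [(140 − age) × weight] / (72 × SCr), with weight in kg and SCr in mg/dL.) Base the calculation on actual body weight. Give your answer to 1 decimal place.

CrCl = (140 − 65) × 85.7 / (72 × 2.31) = 6427.5 / 166.32 ≈ 38.6 mL/min

38.6 mL/min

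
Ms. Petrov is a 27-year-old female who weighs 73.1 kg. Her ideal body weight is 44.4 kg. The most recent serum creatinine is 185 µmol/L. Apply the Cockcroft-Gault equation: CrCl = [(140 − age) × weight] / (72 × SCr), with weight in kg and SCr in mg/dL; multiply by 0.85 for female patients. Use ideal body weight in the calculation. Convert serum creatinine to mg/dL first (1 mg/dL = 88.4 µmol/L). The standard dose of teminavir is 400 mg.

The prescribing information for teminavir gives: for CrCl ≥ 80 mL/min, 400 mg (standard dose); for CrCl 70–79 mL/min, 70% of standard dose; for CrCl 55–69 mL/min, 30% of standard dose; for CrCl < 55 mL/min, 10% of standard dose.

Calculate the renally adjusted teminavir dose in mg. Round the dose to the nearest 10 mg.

SCr = 185 / 88.4 = 2.093 mg/dL
CrCl = (140 − 27) × 44.4 / (72 × 2.093) × 0.85 = 5017.2 / 150.70 × 0.85 ≈ 28.3 mL/min
CrCl ≈ 28 mL/min → bracket < 55 mL/min.
10% of 400 mg = 40 mg

40 mg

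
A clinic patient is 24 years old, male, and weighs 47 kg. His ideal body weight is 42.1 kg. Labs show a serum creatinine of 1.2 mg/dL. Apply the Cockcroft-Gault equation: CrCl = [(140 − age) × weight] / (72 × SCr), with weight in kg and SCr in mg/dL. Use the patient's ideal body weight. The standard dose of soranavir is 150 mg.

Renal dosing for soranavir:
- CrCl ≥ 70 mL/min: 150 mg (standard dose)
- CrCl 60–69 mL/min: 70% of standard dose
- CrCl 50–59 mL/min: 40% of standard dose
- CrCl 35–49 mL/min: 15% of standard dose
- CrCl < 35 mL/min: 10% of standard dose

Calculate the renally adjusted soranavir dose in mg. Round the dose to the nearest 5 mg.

60 mg

CrCl = (140 − 24) × 42.1 / (72 × 1.2) = 4883.6 / 86.40 ≈ 56.5 mL/min
CrCl ≈ 57 mL/min → bracket 50–59 mL/min.
40% of 150 mg = 60 mg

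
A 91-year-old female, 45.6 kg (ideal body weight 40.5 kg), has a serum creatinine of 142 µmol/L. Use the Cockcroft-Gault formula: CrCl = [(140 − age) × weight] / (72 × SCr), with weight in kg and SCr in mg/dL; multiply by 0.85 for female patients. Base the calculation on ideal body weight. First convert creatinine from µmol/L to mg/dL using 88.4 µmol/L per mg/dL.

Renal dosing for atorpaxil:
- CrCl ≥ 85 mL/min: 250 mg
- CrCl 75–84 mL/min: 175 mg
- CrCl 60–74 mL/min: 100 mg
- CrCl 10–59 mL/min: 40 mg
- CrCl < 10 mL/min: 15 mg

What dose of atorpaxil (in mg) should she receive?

SCr = 142 / 88.4 = 1.606 mg/dL
CrCl = (140 − 91) × 40.5 / (72 × 1.606) × 0.85 = 1984.5 / 115.63 × 0.85 ≈ 14.6 mL/min
CrCl ≈ 15 mL/min → bracket 10–59 mL/min.
Dose for this bracket: 40 mg.

40 mg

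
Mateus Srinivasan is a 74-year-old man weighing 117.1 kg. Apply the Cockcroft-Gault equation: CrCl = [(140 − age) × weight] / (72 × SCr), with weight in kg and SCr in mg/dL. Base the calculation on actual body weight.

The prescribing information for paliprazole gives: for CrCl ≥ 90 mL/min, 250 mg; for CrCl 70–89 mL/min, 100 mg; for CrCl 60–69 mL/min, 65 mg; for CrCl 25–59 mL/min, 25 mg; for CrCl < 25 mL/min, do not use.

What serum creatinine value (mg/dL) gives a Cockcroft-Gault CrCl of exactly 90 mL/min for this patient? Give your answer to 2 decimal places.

Standard dose requires CrCl ≥ 90 mL/min.
Set (140 − 74) × 117.1 / (72 × SCr) = 90
SCr = (140 − 74) × 117.1 / (72 × 90) = 1.193 mg/dL

1.19 mg/dL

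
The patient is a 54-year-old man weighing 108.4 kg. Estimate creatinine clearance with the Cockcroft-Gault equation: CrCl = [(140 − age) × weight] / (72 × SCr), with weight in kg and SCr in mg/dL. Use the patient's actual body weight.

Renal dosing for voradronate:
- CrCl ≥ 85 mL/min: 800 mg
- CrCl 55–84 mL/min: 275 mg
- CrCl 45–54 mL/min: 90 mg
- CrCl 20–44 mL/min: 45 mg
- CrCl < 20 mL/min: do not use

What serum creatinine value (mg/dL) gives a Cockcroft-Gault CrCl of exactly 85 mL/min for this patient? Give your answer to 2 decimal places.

Standard dose requires CrCl ≥ 85 mL/min.
Set (140 − 54) × 108.4 / (72 × SCr) = 85
SCr = (140 − 54) × 108.4 / (72 × 85) = 1.523 mg/dL

1.52 mg/dL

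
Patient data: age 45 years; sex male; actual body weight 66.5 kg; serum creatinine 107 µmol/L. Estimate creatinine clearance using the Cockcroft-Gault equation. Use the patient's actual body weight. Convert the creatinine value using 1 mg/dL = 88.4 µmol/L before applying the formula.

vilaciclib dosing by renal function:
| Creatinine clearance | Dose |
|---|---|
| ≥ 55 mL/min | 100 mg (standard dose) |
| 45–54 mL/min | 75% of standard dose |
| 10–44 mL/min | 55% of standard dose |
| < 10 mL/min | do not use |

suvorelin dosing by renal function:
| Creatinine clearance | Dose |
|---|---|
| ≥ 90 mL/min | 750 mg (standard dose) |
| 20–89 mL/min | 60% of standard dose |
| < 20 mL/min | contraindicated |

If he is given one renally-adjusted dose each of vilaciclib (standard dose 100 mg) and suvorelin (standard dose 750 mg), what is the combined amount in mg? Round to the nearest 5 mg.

550 mg

SCr = 107 / 88.4 = 1.21 mg/dL
CrCl = (140 − 45) × 66.5 / (72 × 1.21) = 6317.5 / 87.12 ≈ 72.5 mL/min
CrCl ≈ 72 mL/min.
vilaciclib: ≥ 55 mL/min → 100% of 100 mg = 100 mg.
suvorelin: 20–89 mL/min → 60% of 750 mg = 450 mg.
Total = 100 + 450 = 550 mg.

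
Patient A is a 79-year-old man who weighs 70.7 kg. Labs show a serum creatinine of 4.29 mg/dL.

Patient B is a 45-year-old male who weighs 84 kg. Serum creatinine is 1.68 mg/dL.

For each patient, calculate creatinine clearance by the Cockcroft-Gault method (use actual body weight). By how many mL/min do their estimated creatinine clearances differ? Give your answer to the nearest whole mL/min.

52 mL/min

Patient A: CrCl = (140 − 79) × 70.7 / (72 × 4.29) = 4312.7 / 308.88 ≈ 14.0 mL/min
Patient B: CrCl = (140 − 45) × 84 / (72 × 1.68) = 7980.0 / 120.96 ≈ 66.0 mL/min
|14.0 − 66.0| = 52.0 mL/min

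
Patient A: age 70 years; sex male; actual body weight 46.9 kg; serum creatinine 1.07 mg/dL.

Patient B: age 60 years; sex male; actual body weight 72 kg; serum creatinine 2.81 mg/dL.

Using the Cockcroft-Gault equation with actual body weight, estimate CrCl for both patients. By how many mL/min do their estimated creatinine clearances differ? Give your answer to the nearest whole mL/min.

14 mL/min

Patient A: CrCl = (140 − 70) × 46.9 / (72 × 1.07) = 3283.0 / 77.04 ≈ 42.6 mL/min
Patient B: CrCl = (140 − 60) × 72 / (72 × 2.81) = 5760.0 / 202.32 ≈ 28.5 mL/min
|42.6 − 28.5| = 14.1 mL/min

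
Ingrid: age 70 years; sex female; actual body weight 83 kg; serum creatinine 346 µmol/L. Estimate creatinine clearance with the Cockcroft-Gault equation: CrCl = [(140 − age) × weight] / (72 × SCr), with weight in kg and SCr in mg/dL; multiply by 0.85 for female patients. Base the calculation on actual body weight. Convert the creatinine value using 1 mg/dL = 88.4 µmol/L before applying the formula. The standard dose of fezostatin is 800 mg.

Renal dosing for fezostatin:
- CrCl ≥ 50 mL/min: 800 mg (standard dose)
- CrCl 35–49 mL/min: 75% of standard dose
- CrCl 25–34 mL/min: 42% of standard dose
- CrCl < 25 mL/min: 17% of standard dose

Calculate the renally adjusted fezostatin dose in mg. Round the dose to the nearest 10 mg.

140 mg

SCr = 346 / 88.4 = 3.914 mg/dL
CrCl = (140 − 70) × 83 / (72 × 3.914) × 0.85 = 5810.0 / 281.81 × 0.85 ≈ 17.5 mL/min
CrCl ≈ 18 mL/min → bracket < 25 mL/min.
17% of 800 mg = 136 mg → 140 mg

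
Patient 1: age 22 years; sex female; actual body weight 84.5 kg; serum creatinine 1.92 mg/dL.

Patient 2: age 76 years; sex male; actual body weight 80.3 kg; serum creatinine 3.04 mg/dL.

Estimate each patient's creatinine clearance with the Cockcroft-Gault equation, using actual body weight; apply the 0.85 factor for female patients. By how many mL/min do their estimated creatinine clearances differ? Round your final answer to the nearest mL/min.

38 mL/min

Patient 1: CrCl = (140 − 22) × 84.5 / (72 × 1.92) × 0.85 = 9971.0 / 138.24 × 0.85 ≈ 61.3 mL/min
Patient 2: CrCl = (140 − 76) × 80.3 / (72 × 3.04) = 5139.2 / 218.88 ≈ 23.5 mL/min
|61.3 − 23.5| = 37.8 mL/min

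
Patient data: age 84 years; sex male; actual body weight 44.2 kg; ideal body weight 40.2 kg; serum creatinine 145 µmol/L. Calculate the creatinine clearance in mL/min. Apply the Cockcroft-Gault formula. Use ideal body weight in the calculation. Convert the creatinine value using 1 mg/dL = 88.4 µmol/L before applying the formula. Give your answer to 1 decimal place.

SCr = 145 / 88.4 = 1.64 mg/dL
CrCl = (140 − 84) × 40.2 / (72 × 1.64) = 2251.2 / 118.08 ≈ 19.1 mL/min

19.1 mL/min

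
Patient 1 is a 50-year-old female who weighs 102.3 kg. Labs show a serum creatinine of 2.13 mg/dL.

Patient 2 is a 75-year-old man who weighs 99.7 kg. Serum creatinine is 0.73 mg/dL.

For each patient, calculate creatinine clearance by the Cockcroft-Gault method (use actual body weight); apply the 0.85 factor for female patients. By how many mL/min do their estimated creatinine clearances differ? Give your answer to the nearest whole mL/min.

72 mL/min

Patient 1: CrCl = (140 − 50) × 102.3 / (72 × 2.13) × 0.85 = 9207.0 / 153.36 × 0.85 ≈ 51.0 mL/min
Patient 2: CrCl = (140 − 75) × 99.7 / (72 × 0.73) = 6480.5 / 52.56 ≈ 123.3 mL/min
|51.0 − 123.3| = 72.3 mL/min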